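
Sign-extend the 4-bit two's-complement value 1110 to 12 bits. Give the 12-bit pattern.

111111111110

MSB of 1110 is 1; replicate it into the new high bits.
11111111|1110 → 111111111110 (still -2).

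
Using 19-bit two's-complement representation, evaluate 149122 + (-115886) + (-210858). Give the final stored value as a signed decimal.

-177622

149122 + (-115886) = 33236 (0001000000111010100)
33236 + (-210858) = -177622 (1010100101000101010)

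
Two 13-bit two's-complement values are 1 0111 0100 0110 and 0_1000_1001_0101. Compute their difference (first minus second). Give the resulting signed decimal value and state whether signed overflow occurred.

1 0111 0100 0110 → 1011101000110 = -2234 (signed)
0_1000_1001_0101 → 0100010010101 = 2197 (signed)
Subtract via negate-and-add: invert 0100010010101 + 1 = 1011101101011 (i.e. -2197).
  1011101000110
+ 1011101101011
= 0111010110001  (discard carry-out 1)
Result 0111010110001: MSB = 0 → value 3761.
Both addends (after negating the subtrahend) are negative but the stored result is non-negative: signed overflow. The true value -2234 − 2197 = -4431 lies outside [-4096, 4095].

3761; overflow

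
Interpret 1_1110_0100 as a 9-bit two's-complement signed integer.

-28

MSB is 1, so the value is negative.
Unsigned reading: 484. Subtract 2^9 = 512: 484 − 512 = -28.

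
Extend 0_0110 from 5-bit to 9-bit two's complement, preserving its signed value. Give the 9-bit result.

000000110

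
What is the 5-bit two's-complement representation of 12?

12 is non-negative, so write it directly in 5 bits: 01100.

01100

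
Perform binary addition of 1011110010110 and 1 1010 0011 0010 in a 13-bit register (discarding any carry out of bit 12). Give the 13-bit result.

  1011110010110
+ 1101000110010
= 1000111001000  (discard carry-out 1)

1000111001000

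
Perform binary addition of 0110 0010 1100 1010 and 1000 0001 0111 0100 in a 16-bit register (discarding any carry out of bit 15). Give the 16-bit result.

1110010000111110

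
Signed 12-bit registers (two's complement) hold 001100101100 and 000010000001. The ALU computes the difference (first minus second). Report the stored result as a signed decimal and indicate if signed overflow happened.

001100101100 = 812 (signed)
000010000001 = 129 (signed)
Subtract via negate-and-add: invert 000010000001 + 1 = 111101111111 (i.e. -129).
  001100101100
+ 111101111111
= 001010101011  (discard carry-out 1)
Result 001010101011: MSB = 0 → value 683.
Addends (after negating the subtrahend) have opposite signs, so signed overflow cannot occur.

683; no overflow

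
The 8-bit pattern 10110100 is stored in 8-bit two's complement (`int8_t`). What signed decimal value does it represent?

-76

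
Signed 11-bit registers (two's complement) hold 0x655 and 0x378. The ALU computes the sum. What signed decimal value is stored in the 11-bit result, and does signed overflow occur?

461; no overflow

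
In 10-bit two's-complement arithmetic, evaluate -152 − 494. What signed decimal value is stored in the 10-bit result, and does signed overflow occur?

-152 → 1101101000
494 → 0111101110
Subtract via negate-and-add: invert 0111101110 + 1 = 1000010010 (i.e. -494).
  1101101000
+ 1000010010
= 0101111010  (discard carry-out 1)
Result 0101111010: MSB = 0 → value 378.
Both addends (after negating the subtrahend) are negative but the stored result is non-negative: signed overflow. The true value -152 − 494 = -646 lies outside [-512, 511].

378; overflow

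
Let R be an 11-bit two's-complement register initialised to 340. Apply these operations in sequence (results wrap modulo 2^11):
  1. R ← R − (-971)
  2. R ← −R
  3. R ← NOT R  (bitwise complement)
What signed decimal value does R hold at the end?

Start: R = 340 = 00101010100.
R = 340 − (-971) = 1311; wraps to -737 = 10100011111
R = −(-737) = 737 = 01011100001
R = NOT 01011100001 = 10100011110 = -738

-738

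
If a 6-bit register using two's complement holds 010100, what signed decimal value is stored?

MSB is 0, so the value is non-negative: 010100 = 20.

20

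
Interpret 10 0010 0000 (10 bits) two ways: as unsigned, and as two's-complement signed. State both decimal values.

unsigned = 544, signed = -480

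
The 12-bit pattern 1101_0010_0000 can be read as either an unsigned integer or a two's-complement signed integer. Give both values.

Unsigned: 110100100000 = 3360.
Signed: MSB=1 → 3360 − 4096 = -736.

unsigned = 3360, signed = -736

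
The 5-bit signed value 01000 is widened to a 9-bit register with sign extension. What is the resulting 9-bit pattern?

MSB of 01000 is 0; replicate it into the new high bits.
0000|01000 → 000001000 (still 8).

000001000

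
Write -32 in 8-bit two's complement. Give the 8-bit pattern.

11100000

|-32| = 32 = 00100000 in 8 bits.
Invert the bits: 11011111. Add 1: 11100000.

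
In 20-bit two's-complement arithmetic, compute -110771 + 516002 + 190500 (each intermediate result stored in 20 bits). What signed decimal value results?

-452845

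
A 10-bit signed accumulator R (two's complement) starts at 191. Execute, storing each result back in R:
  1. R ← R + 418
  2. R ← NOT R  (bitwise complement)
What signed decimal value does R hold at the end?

Start: R = 191 = 0010111111.
R = 191 + 418 = 609; wraps to -415 = 1001100001
R = NOT 1001100001 = 0110011110 = 414

414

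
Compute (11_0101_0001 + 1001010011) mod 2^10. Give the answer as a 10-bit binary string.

  1101010001
+ 1001010011
= 0110100100  (discard carry-out 1)

0110100100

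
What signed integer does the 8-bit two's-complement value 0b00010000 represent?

16

MSB is 0, so the value is non-negative: 00010000 = 16.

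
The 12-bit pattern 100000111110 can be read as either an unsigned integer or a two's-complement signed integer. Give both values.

Unsigned: 100000111110 = 2110.
Signed: MSB=1 → 2110 − 4096 = -1986.

unsigned = 2110, signed = -1986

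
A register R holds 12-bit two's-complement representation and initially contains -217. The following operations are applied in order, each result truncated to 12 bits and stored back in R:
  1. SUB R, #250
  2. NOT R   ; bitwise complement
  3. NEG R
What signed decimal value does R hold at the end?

-466

Start: R = -217 = 111100100111.
R = -217 − 250 = -467 = 111000101101
R = NOT 111000101101 = 000111010010 = 466
R = −(466) = -466 = 111000101110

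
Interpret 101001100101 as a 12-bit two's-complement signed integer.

MSB is 1, so the value is negative.
Unsigned reading: 2661. Subtract 2^12 = 4096: 2661 − 4096 = -1435.

-1435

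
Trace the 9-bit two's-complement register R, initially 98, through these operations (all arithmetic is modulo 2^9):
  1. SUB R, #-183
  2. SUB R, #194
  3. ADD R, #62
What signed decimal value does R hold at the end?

Start: R = 98 = 001100010.
R = 98 − (-183) = 281; wraps to -231 = 100011001
R = -231 − 194 = -425; wraps to 87 = 001010111
R = 87 + 62 = 149 = 010010101

149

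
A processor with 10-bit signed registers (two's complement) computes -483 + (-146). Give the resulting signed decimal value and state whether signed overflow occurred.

395; overflow

-483 → 1000011101
-146 → 1101101110
  1000011101
+ 1101101110
= 0110001011  (discard carry-out 1)
Result 0110001011: MSB = 0 → value 395.
Both addends are negative but the stored result is non-negative: signed overflow. The true value -483 + (-146) = -629 lies outside [-512, 511].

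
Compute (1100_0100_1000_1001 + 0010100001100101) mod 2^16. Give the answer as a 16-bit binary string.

  1100010010001001
+ 0010100001100101
= 1110110011101110

1110110011101110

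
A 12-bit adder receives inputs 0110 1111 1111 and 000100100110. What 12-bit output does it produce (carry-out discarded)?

  011011111111
+ 000100100110
= 100000100101

100000100101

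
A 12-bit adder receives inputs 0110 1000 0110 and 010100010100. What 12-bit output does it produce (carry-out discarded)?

101110011010

  011010000110
+ 010100010100
= 101110011010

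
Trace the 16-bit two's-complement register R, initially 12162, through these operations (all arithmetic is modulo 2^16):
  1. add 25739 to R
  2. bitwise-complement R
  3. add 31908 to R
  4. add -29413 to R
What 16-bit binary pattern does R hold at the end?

0111010110110001

Start: R = 12162 = 0010111110000010.
R = 12162 + 25739 = 37901; wraps to -27635 = 1001010000001101
R = NOT 1001010000001101 = 0110101111110010 = 27634
R = 27634 + 31908 = 59542; wraps to -5994 = 1110100010010110
R = -5994 + (-29413) = -35407; wraps to 30129 = 0111010110110001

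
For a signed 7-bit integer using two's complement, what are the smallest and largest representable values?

min = -64, max = 63

Minimum: −2^6 = -64.
Maximum: 2^6 − 1 = 63.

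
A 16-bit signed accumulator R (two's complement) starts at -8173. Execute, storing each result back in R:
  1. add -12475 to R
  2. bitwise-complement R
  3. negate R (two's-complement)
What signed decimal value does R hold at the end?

Start: R = -8173 = 1110000000010011.
R = -8173 + (-12475) = -20648 = 1010111101011000
R = NOT 1010111101011000 = 0101000010100111 = 20647
R = −(20647) = -20647 = 1010111101011001

-20647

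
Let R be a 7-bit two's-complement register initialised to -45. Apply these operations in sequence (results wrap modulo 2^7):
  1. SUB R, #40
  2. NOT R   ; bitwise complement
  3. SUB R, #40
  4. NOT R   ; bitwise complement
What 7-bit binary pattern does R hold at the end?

1010011

Start: R = -45 = 1010011.
R = -45 − 40 = -85; wraps to 43 = 0101011
R = NOT 0101011 = 1010100 = -44
R = -44 − 40 = -84; wraps to 44 = 0101100
R = NOT 0101100 = 1010011 = -45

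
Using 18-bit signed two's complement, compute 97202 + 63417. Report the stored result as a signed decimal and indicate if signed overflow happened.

-101525; overflow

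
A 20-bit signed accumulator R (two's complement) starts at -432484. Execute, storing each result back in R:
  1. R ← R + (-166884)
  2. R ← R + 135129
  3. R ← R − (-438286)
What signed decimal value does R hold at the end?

Start: R = -432484 = 10010110011010011100.
R = -432484 + (-166884) = -599368; wraps to 449208 = 01101101101010111000
R = 449208 + 135129 = 584337; wraps to -464239 = 10001110101010010001
R = -464239 − (-438286) = -25953 = 11111001101010011111

-25953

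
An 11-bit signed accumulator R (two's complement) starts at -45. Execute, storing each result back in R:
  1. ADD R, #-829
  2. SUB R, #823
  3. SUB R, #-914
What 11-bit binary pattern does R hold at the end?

10011110001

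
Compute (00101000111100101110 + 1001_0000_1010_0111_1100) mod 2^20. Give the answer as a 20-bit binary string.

10111001100110101010

  00101000111100101110
+ 10010000101001111100
= 10111001100110101010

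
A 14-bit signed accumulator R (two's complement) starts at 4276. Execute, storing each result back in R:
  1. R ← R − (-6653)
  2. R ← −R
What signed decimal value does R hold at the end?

Start: R = 4276 = 01000010110100.
R = 4276 − (-6653) = 10929; wraps to -5455 = 10101010110001
R = −(-5455) = 5455 = 01010101001111

5455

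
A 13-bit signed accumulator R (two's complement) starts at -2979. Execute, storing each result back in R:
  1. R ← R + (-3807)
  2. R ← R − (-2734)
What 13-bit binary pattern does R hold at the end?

1000000101100

Start: R = -2979 = 1010001011101.
R = -2979 + (-3807) = -6786; wraps to 1406 = 0010101111110
R = 1406 − (-2734) = 4140; wraps to -4052 = 1000000101100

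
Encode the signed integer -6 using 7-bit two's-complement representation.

1111010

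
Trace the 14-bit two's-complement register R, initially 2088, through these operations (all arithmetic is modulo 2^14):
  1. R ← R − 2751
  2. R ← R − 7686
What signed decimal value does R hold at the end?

Start: R = 2088 = 00100000101000.
R = 2088 − 2751 = -663 = 11110101101001
R = -663 − 7686 = -8349; wraps to 8035 = 01111101100011

8035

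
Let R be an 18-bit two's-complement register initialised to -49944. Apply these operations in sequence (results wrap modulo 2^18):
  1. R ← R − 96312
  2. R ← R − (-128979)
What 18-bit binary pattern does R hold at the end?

Start: R = -49944 = 110011110011101000.
R = -49944 − 96312 = -146256; wraps to 115888 = 011100010010110000
R = 115888 − (-128979) = 244867; wraps to -17277 = 111011110010000011

111011110010000011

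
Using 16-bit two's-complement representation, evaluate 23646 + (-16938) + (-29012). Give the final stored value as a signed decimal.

-22304

23646 + (-16938) = 6708 (0001101000110100)
6708 + (-29012) = -22304 (1010100011100000)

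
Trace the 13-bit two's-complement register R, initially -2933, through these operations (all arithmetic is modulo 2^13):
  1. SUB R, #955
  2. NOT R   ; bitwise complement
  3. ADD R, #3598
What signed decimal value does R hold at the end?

Start: R = -2933 = 1010010001011.
R = -2933 − 955 = -3888 = 1000011010000
R = NOT 1000011010000 = 0111100101111 = 3887
R = 3887 + 3598 = 7485; wraps to -707 = 1110100111101

-707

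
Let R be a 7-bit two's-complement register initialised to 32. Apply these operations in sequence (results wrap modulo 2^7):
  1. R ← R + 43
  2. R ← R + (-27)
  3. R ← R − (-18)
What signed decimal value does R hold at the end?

-62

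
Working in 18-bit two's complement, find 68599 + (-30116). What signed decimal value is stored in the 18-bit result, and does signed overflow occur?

38483; no overflow

68599 → 010000101111110111
-30116 → 111000101001011100
  010000101111110111
+ 111000101001011100
= 001001011001010011  (discard carry-out 1)
Result 001001011001010011: MSB = 0 → value 38483.
Addends have opposite signs, so signed overflow cannot occur.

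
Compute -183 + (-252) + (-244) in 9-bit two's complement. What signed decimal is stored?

-167

-183 + (-252) = -435 → wraps to 77 (001001101)
77 + (-244) = -167 (101011001)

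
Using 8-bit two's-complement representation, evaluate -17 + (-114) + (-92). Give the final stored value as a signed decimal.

-17 + (-114) = -131 → wraps to 125 (01111101)
125 + (-92) = 33 (00100001)

33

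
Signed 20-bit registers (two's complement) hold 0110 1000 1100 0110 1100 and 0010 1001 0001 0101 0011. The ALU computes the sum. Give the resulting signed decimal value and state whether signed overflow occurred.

0110 1000 1100 0110 1100 → 01101000110001101100 = 429164 (signed)
0010 1001 0001 0101 0011 → 00101001000101010011 = 168275 (signed)
  01101000110001101100
+ 00101001000101010011
= 10010001110110111111
Result 10010001110110111111: MSB = 1 → 597439 − 1048576 = -451137.
Both addends are non-negative but the stored result is negative: signed overflow. The true value 429164 + 168275 = 597439 lies outside [-524288, 524287].

-451137; overflow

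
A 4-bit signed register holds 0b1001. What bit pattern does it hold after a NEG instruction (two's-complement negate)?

Invert: 0110. Add 1: 0111.
Check: 1001 = -7, 0111 = 7.

0111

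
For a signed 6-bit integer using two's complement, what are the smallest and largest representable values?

min = -32, max = 31

Minimum: −2^5 = -32.
Maximum: 2^5 − 1 = 31.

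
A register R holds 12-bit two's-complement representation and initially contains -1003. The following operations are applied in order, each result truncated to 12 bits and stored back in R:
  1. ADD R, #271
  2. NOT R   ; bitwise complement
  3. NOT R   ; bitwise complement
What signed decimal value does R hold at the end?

Start: R = -1003 = 110000010101.
R = -1003 + 271 = -732 = 110100100100
R = NOT 110100100100 = 001011011011 = 731
R = NOT 001011011011 = 110100100100 = -732

-732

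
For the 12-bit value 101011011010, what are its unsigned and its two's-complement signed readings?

Unsigned: 101011011010 = 2778.
Signed: MSB=1 → 2778 − 4096 = -1318.

unsigned = 2778, signed = -1318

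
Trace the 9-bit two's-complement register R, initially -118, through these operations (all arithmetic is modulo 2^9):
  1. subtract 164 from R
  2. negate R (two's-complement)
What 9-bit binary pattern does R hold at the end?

100011010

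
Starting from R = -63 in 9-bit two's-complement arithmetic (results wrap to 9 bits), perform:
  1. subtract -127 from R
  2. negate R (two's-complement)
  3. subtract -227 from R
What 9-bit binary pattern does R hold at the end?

Start: R = -63 = 111000001.
R = -63 − (-127) = 64 = 001000000
R = −(64) = -64 = 111000000
R = -64 − (-227) = 163 = 010100011

010100011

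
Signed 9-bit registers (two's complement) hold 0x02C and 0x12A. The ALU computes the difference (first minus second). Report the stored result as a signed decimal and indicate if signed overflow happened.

-254; overflow

0x02C = 000101100 = 44 (signed)
0x12A = 100101010 = -214 (signed)
Subtract via negate-and-add: invert 100101010 + 1 = 011010110 (i.e. 214).
  000101100
+ 011010110
= 100000010
Result 100000010: MSB = 1 → 258 − 512 = -254.
Both addends (after negating the subtrahend) are non-negative but the stored result is negative: signed overflow. The true value 44 − (-214) = 258 lies outside [-256, 255].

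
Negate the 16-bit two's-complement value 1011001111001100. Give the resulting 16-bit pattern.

Invert: 0100110000110011. Add 1: 0100110000110100.
Check: 1011001111001100 = -19508, 0100110000110100 = 19508.

0100110000110100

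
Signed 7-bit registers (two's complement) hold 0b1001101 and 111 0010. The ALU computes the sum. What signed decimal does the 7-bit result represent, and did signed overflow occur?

63; overflow

0b1001101 → 1001101 = -51 (signed)
111 0010 → 1110010 = -14 (signed)
  1001101
+ 1110010
= 0111111  (discard carry-out 1)
Result 0111111: MSB = 0 → value 63.
Both addends are negative but the stored result is non-negative: signed overflow. The true value -51 + (-14) = -65 lies outside [-64, 63].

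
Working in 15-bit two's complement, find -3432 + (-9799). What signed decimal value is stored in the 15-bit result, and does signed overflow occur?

-13231; no overflow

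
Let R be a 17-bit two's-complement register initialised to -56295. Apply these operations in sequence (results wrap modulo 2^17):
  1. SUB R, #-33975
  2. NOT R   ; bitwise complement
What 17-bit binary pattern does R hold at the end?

00101011100101111

Start: R = -56295 = 10010010000011001.
R = -56295 − (-33975) = -22320 = 11010100011010000
R = NOT 11010100011010000 = 00101011100101111 = 22319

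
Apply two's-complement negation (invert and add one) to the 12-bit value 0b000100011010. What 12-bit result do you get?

Invert: 111011100101. Add 1: 111011100110.
Check: 000100011010 = 282, 111011100110 = -282.

111011100110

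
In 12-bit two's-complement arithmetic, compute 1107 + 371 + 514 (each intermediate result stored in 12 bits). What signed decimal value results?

1992

1107 + 371 = 1478 (010111000110)
1478 + 514 = 1992 (011111001000)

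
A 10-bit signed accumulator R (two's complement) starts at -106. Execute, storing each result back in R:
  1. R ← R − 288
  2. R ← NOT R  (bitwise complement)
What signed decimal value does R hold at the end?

Start: R = -106 = 1110010110.
R = -106 − 288 = -394 = 1001110110
R = NOT 1001110110 = 0110001001 = 393

393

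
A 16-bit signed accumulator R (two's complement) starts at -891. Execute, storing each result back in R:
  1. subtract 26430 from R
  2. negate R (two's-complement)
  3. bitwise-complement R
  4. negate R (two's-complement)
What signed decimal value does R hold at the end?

27322

Start: R = -891 = 1111110010000101.
R = -891 − 26430 = -27321 = 1001010101000111
R = −(-27321) = 27321 = 0110101010111001
R = NOT 0110101010111001 = 1001010101000110 = -27322
R = −(-27322) = 27322 = 0110101010111010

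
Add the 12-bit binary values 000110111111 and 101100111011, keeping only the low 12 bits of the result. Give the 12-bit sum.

110011111010

  000110111111
+ 101100111011
= 110011111010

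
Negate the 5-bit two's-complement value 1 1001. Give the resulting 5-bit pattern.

Invert: 00110. Add 1: 00111.
Check: 11001 = -7, 00111 = 7.

00111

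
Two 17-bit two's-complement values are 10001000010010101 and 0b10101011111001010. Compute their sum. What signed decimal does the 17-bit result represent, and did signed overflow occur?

10001000010010101 = -61291 (signed)
0b10101011111001010 → 10101011111001010 = -43062 (signed)
  10001000010010101
+ 10101011111001010
= 00110100001011111  (discard carry-out 1)
Result 00110100001011111: MSB = 0 → value 26719.
Both addends are negative but the stored result is non-negative: signed overflow. The true value -61291 + (-43062) = -104353 lies outside [-65536, 65535].

26719; overflow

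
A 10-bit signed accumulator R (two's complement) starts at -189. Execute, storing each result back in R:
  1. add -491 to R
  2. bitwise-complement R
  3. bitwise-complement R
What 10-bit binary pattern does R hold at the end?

0101011000

Start: R = -189 = 1101000011.
R = -189 + (-491) = -680; wraps to 344 = 0101011000
R = NOT 0101011000 = 1010100111 = -345
R = NOT 1010100111 = 0101011000 = 344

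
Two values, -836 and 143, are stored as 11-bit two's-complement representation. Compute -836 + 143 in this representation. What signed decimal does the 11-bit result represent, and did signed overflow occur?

-693; no overflow

-836 → 10010111100
143 → 00010001111
  10010111100
+ 00010001111
= 10101001011
Result 10101001011: MSB = 1 → 1355 − 2048 = -693.
Addends have opposite signs, so signed overflow cannot occur.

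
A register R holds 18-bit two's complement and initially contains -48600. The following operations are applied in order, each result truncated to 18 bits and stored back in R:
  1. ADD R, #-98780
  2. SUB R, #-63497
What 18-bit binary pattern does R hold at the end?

101011100001010101

Start: R = -48600 = 110100001000101000.
R = -48600 + (-98780) = -147380; wraps to 114764 = 011100000001001100
R = 114764 − (-63497) = 178261; wraps to -83883 = 101011100001010101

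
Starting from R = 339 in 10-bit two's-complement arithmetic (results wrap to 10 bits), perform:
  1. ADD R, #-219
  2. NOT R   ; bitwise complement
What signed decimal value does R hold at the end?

-121

Start: R = 339 = 0101010011.
R = 339 + (-219) = 120 = 0001111000
R = NOT 0001111000 = 1110000111 = -121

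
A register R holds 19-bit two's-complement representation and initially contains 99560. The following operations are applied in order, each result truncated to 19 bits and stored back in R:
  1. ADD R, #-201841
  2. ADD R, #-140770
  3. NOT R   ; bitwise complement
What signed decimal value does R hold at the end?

Start: R = 99560 = 0011000010011101000.
R = 99560 + (-201841) = -102281 = 1100111000001110111
R = -102281 + (-140770) = -243051 = 1000100101010010101
R = NOT 1000100101010010101 = 0111011010101101010 = 243050

243050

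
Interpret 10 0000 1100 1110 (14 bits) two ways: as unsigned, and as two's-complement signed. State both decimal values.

Unsigned: 10000011001110 = 8398.
Signed: MSB=1 → 8398 − 16384 = -7986.

unsigned = 8398, signed = -7986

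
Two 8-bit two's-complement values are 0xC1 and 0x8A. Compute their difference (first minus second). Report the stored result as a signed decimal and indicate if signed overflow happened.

55; no overflow

0xC1 = 11000001 = -63 (signed)
0x8A = 10001010 = -118 (signed)
Subtract via negate-and-add: invert 10001010 + 1 = 01110110 (i.e. 118).
  11000001
+ 01110110
= 00110111  (discard carry-out 1)
Result 00110111: MSB = 0 → value 55.
Addends (after negating the subtrahend) have opposite signs, so signed overflow cannot occur.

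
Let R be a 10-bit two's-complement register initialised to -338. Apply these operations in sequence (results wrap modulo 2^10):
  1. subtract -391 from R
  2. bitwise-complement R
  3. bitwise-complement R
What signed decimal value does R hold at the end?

Start: R = -338 = 1010101110.
R = -338 − (-391) = 53 = 0000110101
R = NOT 0000110101 = 1111001010 = -54
R = NOT 1111001010 = 0000110101 = 53

53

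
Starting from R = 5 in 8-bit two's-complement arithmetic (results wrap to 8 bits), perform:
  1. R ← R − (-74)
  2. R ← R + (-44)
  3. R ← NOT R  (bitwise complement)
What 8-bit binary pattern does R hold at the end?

Start: R = 5 = 00000101.
R = 5 − (-74) = 79 = 01001111
R = 79 + (-44) = 35 = 00100011
R = NOT 00100011 = 11011100 = -36

11011100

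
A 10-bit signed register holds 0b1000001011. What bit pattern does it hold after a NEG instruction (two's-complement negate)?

0111110101

Invert: 0111110100. Add 1: 0111110101.
Check: 1000001011 = -501, 0111110101 = 501.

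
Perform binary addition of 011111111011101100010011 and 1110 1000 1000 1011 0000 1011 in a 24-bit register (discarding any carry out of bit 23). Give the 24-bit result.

011010000100011000011110

  011111111011101100010011
+ 111010001000101100001011
= 011010000100011000011110  (discard carry-out 1)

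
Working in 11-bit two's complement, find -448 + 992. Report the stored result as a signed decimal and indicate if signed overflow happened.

544; no overflow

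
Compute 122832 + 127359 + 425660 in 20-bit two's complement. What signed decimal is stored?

-372725

122832 + 127359 = 250191 (00111101000101001111)
250191 + 425660 = 675851 → wraps to -372725 (10100101000000001011)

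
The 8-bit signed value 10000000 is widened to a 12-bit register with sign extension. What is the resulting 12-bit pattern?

111110000000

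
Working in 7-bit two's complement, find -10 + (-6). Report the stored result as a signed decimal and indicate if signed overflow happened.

-10 → 1110110
-6 → 1111010
  1110110
+ 1111010
= 1110000  (discard carry-out 1)
Result 1110000: MSB = 1 → 112 − 128 = -16.
Both addends are negative and so is the stored result: no signed overflow.

-16; no overflow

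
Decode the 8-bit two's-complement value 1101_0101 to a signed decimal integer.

MSB is 1, so the value is negative.
Unsigned reading: 213. Subtract 2^8 = 256: 213 − 256 = -43.

-43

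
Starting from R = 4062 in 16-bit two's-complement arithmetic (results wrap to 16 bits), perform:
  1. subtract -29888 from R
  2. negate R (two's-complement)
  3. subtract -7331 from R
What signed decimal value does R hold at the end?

-26619

Start: R = 4062 = 0000111111011110.
R = 4062 − (-29888) = 33950; wraps to -31586 = 1000010010011110
R = −(-31586) = 31586 = 0111101101100010
R = 31586 − (-7331) = 38917; wraps to -26619 = 1001100000000101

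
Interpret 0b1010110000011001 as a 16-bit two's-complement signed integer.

-21479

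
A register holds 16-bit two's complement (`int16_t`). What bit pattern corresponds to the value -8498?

1101111011001110

|-8498| = 8498 = 0010000100110010 in 16 bits.
Invert the bits: 1101111011001101. Add 1: 1101111011001110.
Check: 1101111011001110 reads as 57038 − 65536 = -8498.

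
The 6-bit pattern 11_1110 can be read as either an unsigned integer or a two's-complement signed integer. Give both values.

unsigned = 62, signed = -2

Unsigned: 111110 = 62.
Signed: MSB=1 → 62 − 64 = -2.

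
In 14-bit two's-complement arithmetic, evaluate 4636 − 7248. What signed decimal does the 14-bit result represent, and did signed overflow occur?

4636 → 01001000011100
7248 → 01110001010000
Subtract via negate-and-add: invert 01110001010000 + 1 = 10001110110000 (i.e. -7248).
  01001000011100
+ 10001110110000
= 11010111001100
Result 11010111001100: MSB = 1 → 13772 − 16384 = -2612.
Addends (after negating the subtrahend) have opposite signs, so signed overflow cannot occur.

-2612; no overflow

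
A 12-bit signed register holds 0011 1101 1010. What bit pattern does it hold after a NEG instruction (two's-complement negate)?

Invert: 110000100101. Add 1: 110000100110.

110000100110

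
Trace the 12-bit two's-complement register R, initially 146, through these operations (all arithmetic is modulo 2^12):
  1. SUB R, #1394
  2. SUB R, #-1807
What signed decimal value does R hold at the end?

Start: R = 146 = 000010010010.
R = 146 − 1394 = -1248 = 101100100000
R = -1248 − (-1807) = 559 = 001000101111

559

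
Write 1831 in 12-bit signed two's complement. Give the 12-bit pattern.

1831 is non-negative, so write it directly in 12 bits: 011100100111.

011100100111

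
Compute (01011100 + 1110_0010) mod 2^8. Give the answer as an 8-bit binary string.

00111110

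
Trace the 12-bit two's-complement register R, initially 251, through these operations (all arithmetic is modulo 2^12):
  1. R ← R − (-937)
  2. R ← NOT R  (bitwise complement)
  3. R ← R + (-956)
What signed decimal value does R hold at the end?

Start: R = 251 = 000011111011.
R = 251 − (-937) = 1188 = 010010100100
R = NOT 010010100100 = 101101011011 = -1189
R = -1189 + (-956) = -2145; wraps to 1951 = 011110011111

1951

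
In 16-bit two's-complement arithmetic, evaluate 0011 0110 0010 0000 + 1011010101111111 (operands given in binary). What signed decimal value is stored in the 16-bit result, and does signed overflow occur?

-5217; no overflow

0011 0110 0010 0000 → 0011011000100000 = 13856 (signed)
1011010101111111 = -19073 (signed)
  0011011000100000
+ 1011010101111111
= 1110101110011111
Result 1110101110011111: MSB = 1 → 60319 − 65536 = -5217.
Addends have opposite signs, so signed overflow cannot occur.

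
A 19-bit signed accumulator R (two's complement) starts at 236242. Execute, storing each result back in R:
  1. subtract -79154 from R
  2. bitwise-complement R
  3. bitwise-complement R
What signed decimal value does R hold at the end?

Start: R = 236242 = 0111001101011010010.
R = 236242 − (-79154) = 315396; wraps to -208892 = 1001101000000000100
R = NOT 1001101000000000100 = 0110010111111111011 = 208891
R = NOT 0110010111111111011 = 1001101000000000100 = -208892

-208892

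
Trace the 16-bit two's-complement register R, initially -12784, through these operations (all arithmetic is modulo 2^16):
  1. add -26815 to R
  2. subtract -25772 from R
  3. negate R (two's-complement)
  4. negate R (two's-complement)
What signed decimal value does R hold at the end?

Start: R = -12784 = 1100111000010000.
R = -12784 + (-26815) = -39599; wraps to 25937 = 0110010101010001
R = 25937 − (-25772) = 51709; wraps to -13827 = 1100100111111101
R = −(-13827) = 13827 = 0011011000000011
R = −(13827) = -13827 = 1100100111111101

-13827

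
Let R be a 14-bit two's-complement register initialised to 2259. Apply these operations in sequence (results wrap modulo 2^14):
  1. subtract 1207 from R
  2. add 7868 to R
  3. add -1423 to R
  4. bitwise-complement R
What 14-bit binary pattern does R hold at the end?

10001010110110

Start: R = 2259 = 00100011010011.
R = 2259 − 1207 = 1052 = 00010000011100
R = 1052 + 7868 = 8920; wraps to -7464 = 10001011011000
R = -7464 + (-1423) = -8887; wraps to 7497 = 01110101001001
R = NOT 01110101001001 = 10001010110110 = -7498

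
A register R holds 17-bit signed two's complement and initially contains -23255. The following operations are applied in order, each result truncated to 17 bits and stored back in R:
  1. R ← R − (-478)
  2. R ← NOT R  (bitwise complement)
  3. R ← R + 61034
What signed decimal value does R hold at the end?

-47262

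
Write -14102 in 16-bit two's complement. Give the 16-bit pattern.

|-14102| = 14102 = 0011011100010110 in 16 bits.
Invert the bits: 1100100011101001. Add 1: 1100100011101010.

1100100011101010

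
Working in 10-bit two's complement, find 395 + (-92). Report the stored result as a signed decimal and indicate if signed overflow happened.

303; no overflow

395 → 0110001011
-92 → 1110100100
  0110001011
+ 1110100100
= 0100101111  (discard carry-out 1)
Result 0100101111: MSB = 0 → value 303.
Addends have opposite signs, so signed overflow cannot occur.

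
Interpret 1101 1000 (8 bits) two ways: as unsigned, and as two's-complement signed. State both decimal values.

Unsigned: 11011000 = 216.
Signed: MSB=1 → 216 − 256 = -40.

unsigned = 216, signed = -40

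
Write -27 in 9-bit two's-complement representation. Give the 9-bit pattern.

111100101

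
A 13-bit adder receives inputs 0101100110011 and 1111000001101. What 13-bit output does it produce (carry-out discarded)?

0100101000000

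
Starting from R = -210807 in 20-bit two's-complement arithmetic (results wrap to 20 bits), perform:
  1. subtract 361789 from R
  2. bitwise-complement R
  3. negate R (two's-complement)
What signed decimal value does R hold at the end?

Start: R = -210807 = 11001100100010001001.
R = -210807 − 361789 = -572596; wraps to 475980 = 01110100001101001100
R = NOT 01110100001101001100 = 10001011110010110011 = -475981
R = −(-475981) = 475981 = 01110100001101001101

475981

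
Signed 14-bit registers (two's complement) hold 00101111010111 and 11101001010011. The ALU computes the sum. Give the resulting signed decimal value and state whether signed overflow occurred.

1578; no overflow

00101111010111 = 3031 (signed)
11101001010011 = -1453 (signed)
  00101111010111
+ 11101001010011
= 00011000101010  (discard carry-out 1)
Result 00011000101010: MSB = 0 → value 1578.
Addends have opposite signs, so signed overflow cannot occur.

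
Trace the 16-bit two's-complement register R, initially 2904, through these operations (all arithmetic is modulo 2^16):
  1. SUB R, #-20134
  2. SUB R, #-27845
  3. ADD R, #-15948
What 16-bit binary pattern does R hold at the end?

Start: R = 2904 = 0000101101011000.
R = 2904 − (-20134) = 23038 = 0101100111111110
R = 23038 − (-27845) = 50883; wraps to -14653 = 1100011011000011
R = -14653 + (-15948) = -30601 = 1000100001110111

1000100001110111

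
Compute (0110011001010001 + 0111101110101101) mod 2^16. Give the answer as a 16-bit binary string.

1110000111111110

  0110011001010001
+ 0111101110101101
= 1110000111111110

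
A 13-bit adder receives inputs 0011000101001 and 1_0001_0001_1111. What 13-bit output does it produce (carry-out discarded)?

  0011000101001
+ 1000100011111
= 1011101001000

1011101001000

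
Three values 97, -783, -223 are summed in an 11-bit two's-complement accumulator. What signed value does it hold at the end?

97 + (-783) = -686 (10101010010)
-686 + (-223) = -909 (10001110011)

-909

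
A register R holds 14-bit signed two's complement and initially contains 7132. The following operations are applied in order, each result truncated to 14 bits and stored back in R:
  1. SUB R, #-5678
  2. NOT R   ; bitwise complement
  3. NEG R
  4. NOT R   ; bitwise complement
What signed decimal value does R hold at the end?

Start: R = 7132 = 01101111011100.
R = 7132 − (-5678) = 12810; wraps to -3574 = 11001000001010
R = NOT 11001000001010 = 00110111110101 = 3573
R = −(3573) = -3573 = 11001000001011
R = NOT 11001000001011 = 00110111110100 = 3572

3572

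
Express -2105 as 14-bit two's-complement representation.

11011111000111

|-2105| = 2105 = 00100000111001 in 14 bits.
Invert the bits: 11011111000110. Add 1: 11011111000111.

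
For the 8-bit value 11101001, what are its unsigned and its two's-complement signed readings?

Unsigned: 11101001 = 233.
Signed: MSB=1 → 233 − 256 = -23.

unsigned = 233, signed = -23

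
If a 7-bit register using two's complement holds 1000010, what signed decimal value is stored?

MSB is 1, so the value is negative.
Invert: 0111101. Add 1: 0111110 = 62. So the value is −62.

-62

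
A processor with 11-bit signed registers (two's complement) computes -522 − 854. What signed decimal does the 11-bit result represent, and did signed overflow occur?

-522 → 10111110110
854 → 01101010110
Subtract via negate-and-add: invert 01101010110 + 1 = 10010101010 (i.e. -854).
  10111110110
+ 10010101010
= 01010100000  (discard carry-out 1)
Result 01010100000: MSB = 0 → value 672.
Both addends (after negating the subtrahend) are negative but the stored result is non-negative: signed overflow. The true value -522 − 854 = -1376 lies outside [-1024, 1023].

672; overflow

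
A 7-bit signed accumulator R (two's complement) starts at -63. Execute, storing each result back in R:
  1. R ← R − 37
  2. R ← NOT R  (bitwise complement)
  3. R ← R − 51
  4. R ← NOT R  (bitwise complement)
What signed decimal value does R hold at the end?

-49

Start: R = -63 = 1000001.
R = -63 − 37 = -100; wraps to 28 = 0011100
R = NOT 0011100 = 1100011 = -29
R = -29 − 51 = -80; wraps to 48 = 0110000
R = NOT 0110000 = 1001111 = -49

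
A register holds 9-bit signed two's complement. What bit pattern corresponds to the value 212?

011010100

212 is non-negative, so write it directly in 9 bits: 011010100.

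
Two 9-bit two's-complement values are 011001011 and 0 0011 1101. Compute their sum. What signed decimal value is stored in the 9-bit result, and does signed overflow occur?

011001011 = 203 (signed)
0 0011 1101 → 000111101 = 61 (signed)
  011001011
+ 000111101
= 100001000
Result 100001000: MSB = 1 → 264 − 512 = -248.
Both addends are non-negative but the stored result is negative: signed overflow. The true value 203 + 61 = 264 lies outside [-256, 255].

-248; overflow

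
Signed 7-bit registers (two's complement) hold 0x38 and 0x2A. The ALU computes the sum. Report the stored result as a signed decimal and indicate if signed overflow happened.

0x38 = 0111000 = 56 (signed)
0x2A = 0101010 = 42 (signed)
  0111000
+ 0101010
= 1100010
Result 1100010: MSB = 1 → 98 − 128 = -30.
Both addends are non-negative but the stored result is negative: signed overflow. The true value 56 + 42 = 98 lies outside [-64, 63].

-30; overflow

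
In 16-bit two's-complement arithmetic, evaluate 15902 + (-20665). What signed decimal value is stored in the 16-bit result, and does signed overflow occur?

15902 → 0011111000011110
-20665 → 1010111101000111
  0011111000011110
+ 1010111101000111
= 1110110101100101
Result 1110110101100101: MSB = 1 → 60773 − 65536 = -4763.
Addends have opposite signs, so signed overflow cannot occur.

-4763; no overflow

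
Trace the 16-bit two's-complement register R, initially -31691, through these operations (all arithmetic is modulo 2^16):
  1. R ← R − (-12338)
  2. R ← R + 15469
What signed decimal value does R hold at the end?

Start: R = -31691 = 1000010000110101.
R = -31691 − (-12338) = -19353 = 1011010001100111
R = -19353 + 15469 = -3884 = 1111000011010100

-3884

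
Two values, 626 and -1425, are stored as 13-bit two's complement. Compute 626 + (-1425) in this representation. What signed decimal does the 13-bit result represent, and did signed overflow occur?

-799; no overflow

626 → 0001001110010
-1425 → 1101001101111
  0001001110010
+ 1101001101111
= 1110011100001
Result 1110011100001: MSB = 1 → 7393 − 8192 = -799.
Addends have opposite signs, so signed overflow cannot occur.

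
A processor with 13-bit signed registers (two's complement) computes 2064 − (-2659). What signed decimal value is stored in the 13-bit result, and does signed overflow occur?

-3469; overflow

2064 → 0100000010000
-2659 → 1010110011101
Subtract via negate-and-add: invert 1010110011101 + 1 = 0101001100011 (i.e. 2659).
  0100000010000
+ 0101001100011
= 1001001110011
Result 1001001110011: MSB = 1 → 4723 − 8192 = -3469.
Both addends (after negating the subtrahend) are non-negative but the stored result is negative: signed overflow. The true value 2064 − (-2659) = 4723 lies outside [-4096, 4095].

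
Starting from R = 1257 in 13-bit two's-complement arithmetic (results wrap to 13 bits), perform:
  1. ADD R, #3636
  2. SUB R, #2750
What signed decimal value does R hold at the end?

2143

Start: R = 1257 = 0010011101001.
R = 1257 + 3636 = 4893; wraps to -3299 = 1001100011101
R = -3299 − 2750 = -6049; wraps to 2143 = 0100001011111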